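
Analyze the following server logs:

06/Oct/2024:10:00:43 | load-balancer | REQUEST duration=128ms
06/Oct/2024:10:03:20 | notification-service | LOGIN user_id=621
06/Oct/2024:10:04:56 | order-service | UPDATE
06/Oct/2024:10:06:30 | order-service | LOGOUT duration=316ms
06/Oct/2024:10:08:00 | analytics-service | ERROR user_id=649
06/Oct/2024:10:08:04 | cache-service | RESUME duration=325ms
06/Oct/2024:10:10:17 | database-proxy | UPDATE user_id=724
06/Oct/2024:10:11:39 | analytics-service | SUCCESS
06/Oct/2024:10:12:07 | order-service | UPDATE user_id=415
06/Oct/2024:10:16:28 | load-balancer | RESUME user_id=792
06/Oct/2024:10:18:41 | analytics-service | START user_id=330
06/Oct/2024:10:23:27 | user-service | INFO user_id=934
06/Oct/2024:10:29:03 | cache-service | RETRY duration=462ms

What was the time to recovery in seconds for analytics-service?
219

To calculate recovery time:

1. Find ERROR event for analytics-service: 06/Oct/2024:10:08:00
2. Find next SUCCESS event for analytics-service: 06/Oct/2024:10:11:39
3. Recovery time: 06/Oct/2024:10:11:39 - 06/Oct/2024:10:08:00 = 219 seconds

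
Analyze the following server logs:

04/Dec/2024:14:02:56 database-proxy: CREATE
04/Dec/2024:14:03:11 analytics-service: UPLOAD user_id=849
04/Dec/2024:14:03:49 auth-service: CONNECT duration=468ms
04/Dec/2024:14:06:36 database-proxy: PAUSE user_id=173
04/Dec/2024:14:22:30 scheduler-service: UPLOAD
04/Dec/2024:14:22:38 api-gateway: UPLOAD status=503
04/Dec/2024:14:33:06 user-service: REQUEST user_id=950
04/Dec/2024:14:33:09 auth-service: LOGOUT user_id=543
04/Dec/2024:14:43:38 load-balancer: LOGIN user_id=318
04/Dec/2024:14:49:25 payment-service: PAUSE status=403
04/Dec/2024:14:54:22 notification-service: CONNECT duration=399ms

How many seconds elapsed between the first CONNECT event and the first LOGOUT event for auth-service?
1760

To find the time between events:

1. Locate the first CONNECT event for auth-service: 04/Dec/2024:14:03:49
2. Locate the first LOGOUT event for auth-service: 04/Dec/2024:14:33:09
3. Calculate the difference: 04/Dec/2024:14:33:09 - 04/Dec/2024:14:03:49 = 1760 seconds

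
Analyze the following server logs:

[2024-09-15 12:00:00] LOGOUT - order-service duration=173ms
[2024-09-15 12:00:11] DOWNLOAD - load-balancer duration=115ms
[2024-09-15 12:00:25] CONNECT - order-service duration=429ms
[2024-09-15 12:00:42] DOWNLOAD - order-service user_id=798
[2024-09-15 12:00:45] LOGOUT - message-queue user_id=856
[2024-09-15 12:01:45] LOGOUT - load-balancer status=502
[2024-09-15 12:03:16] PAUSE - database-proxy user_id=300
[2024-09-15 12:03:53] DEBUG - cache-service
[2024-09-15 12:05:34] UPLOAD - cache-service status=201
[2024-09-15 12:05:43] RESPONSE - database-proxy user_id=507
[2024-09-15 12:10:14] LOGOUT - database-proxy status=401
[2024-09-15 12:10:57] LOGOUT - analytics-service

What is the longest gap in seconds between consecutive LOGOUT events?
509

To find the longest gap:

1. Extract all LOGOUT events in chronological order
2. Calculate time differences between consecutive events
3. Find the maximum difference
4. Longest gap: 509 seconds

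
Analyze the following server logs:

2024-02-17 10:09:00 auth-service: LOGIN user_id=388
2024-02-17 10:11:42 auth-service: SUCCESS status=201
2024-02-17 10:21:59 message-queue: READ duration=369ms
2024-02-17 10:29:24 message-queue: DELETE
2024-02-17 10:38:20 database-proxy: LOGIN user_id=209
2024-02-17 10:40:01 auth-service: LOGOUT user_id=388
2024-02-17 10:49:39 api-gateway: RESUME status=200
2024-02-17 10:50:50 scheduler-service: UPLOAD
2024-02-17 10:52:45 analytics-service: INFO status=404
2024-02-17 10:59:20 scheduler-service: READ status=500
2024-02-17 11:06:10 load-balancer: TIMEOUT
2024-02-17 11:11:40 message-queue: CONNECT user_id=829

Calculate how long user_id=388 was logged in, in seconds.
1861

To calculate session duration:

1. Find LOGIN event for user_id=388: 2024-02-17 10:09:00
2. Find LOGOUT event for user_id=388: 2024-02-17 10:40:01
3. Session duration: 2024-02-17 10:40:01 - 2024-02-17 10:09:00 = 1861 seconds (31 minutes)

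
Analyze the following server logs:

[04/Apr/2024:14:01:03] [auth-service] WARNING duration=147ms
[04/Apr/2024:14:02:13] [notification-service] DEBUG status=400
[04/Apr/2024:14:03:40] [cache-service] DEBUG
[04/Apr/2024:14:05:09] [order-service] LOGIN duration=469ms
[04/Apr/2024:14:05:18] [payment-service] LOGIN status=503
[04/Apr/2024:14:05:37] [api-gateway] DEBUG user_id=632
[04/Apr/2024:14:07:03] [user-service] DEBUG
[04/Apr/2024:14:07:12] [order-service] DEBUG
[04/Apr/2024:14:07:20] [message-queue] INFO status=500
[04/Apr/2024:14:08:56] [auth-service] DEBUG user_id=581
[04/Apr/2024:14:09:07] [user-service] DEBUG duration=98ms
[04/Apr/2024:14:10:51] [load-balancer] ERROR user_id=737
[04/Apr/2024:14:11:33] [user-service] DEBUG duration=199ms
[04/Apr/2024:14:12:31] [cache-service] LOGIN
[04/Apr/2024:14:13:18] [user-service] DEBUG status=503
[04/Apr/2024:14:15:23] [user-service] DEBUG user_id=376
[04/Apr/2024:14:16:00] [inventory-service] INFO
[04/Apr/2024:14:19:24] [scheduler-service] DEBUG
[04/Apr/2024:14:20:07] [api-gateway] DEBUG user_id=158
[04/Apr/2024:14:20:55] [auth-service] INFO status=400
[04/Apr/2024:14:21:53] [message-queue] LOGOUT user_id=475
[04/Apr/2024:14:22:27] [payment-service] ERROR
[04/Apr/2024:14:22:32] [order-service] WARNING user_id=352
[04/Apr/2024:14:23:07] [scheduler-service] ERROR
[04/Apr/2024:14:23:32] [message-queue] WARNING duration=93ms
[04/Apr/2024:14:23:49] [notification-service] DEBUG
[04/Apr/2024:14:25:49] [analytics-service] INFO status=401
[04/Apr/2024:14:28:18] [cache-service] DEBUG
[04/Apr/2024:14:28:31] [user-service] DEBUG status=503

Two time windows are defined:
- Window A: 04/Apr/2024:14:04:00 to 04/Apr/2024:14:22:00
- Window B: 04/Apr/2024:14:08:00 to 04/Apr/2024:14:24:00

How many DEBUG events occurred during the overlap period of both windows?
7

To find overlap events:

1. Window A: 04/Apr/2024:14:04:00 to 04/Apr/2024:14:22:00
2. Window B: 04/Apr/2024:14:08:00 to 04/Apr/2024:14:24:00
3. Overlap period: 04/Apr/2024:14:08:00 to 04/Apr/2024:14:22:00
4. Count DEBUG events in overlap: 7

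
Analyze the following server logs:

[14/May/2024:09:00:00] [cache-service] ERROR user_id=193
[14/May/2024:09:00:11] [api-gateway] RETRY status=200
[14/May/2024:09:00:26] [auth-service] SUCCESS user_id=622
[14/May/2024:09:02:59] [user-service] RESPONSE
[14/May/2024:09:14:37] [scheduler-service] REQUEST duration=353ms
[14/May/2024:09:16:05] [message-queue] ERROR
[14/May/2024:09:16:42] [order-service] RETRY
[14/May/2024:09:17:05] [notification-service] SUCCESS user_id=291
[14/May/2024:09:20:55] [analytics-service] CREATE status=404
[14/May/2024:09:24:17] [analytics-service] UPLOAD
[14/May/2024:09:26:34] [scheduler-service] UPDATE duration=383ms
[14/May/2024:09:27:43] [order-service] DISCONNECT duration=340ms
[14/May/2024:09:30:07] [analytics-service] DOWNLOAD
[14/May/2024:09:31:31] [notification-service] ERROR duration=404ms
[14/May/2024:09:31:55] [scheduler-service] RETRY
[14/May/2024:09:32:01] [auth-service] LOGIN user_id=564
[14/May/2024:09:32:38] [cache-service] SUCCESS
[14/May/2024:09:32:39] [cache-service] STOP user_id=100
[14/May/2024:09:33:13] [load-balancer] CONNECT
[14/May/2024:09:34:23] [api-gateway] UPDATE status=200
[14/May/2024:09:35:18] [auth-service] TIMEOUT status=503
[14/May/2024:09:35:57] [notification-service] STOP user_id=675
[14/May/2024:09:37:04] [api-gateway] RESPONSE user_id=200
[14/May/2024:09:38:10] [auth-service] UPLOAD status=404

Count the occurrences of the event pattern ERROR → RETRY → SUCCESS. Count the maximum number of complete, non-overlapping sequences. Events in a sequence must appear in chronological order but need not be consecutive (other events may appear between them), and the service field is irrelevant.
3

To count sequences:

1. Look for pattern: ERROR → RETRY → SUCCESS
2. Greedily scan the log in chronological order, matching each sequence element in turn (ignoring service)
3. Each time the full pattern completes, increment the count and restart matching from the next event
4. Complete non-overlapping sequences found: 3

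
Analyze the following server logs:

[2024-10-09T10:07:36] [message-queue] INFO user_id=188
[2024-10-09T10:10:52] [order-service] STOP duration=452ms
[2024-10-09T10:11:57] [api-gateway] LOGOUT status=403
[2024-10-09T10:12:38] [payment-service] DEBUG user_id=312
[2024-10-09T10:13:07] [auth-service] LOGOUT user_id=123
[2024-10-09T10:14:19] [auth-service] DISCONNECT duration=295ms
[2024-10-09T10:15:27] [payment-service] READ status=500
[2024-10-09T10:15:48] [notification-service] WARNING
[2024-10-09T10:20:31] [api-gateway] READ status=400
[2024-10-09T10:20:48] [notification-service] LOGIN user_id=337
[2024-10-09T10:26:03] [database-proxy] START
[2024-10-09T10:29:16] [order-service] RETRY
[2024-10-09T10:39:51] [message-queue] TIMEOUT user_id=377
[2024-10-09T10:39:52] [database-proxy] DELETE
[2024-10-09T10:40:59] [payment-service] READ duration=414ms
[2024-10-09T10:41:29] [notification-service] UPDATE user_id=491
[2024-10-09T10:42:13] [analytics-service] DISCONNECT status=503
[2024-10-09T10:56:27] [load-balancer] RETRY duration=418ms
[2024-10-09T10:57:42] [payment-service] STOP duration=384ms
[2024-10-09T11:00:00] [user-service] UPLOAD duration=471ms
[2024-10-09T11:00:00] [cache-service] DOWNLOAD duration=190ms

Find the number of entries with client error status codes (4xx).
2

To find matching entries:

1. Pattern to match: client error status codes (4xx)
2. Scan each log entry for the pattern
3. Count matches: 2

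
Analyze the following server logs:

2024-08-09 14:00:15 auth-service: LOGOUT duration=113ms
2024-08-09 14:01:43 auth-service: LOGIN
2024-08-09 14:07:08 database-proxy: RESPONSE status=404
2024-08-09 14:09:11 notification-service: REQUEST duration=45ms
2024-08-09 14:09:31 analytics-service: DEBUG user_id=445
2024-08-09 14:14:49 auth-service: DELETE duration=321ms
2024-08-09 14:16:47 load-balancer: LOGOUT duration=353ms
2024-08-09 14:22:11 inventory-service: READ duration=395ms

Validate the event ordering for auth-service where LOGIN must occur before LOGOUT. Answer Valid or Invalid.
Invalid

To validate ordering:

1. Required order: LOGIN → LOGOUT
2. Rule: LOGIN must occur before LOGOUT
3. Check actual order of events for auth-service
4. Result: Invalid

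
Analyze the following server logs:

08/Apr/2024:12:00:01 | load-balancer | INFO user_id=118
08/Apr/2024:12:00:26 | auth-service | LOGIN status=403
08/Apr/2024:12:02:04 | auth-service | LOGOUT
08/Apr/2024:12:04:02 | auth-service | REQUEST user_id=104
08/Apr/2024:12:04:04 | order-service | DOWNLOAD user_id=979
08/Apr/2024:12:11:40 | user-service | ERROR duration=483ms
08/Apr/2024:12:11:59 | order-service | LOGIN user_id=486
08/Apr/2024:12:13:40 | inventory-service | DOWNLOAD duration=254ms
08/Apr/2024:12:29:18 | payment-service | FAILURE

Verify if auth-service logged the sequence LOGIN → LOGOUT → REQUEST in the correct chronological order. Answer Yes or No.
Yes

To verify sequence order:

1. Find all events in sequence LOGIN → LOGOUT → REQUEST for auth-service
2. Extract their timestamps
3. Check if timestamps are in ascending order
4. Result: Yes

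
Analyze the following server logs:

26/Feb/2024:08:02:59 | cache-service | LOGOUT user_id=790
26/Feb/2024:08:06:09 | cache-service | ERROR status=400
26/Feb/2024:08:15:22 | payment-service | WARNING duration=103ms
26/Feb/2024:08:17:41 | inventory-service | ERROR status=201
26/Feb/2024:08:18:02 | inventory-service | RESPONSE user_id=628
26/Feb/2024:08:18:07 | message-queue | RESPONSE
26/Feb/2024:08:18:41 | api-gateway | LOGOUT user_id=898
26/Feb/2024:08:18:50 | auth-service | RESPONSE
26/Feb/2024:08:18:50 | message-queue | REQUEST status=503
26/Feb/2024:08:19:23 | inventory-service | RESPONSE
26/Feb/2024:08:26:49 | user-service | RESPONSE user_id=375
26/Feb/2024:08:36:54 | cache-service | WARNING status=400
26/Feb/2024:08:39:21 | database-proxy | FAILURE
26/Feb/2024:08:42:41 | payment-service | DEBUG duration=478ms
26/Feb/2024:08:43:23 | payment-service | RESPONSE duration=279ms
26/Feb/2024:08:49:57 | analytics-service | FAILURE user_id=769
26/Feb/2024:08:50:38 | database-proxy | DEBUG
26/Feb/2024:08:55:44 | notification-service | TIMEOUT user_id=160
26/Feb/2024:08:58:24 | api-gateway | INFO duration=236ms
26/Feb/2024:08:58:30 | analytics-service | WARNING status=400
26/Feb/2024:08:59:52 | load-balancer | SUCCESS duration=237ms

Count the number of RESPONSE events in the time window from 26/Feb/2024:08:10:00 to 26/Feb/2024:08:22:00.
4

To count events in the time window:

1. Window boundaries: 26/Feb/2024:08:10:00 to 26/Feb/2024:08:22:00
2. Filter for RESPONSE events within this window
3. Count matching events: 4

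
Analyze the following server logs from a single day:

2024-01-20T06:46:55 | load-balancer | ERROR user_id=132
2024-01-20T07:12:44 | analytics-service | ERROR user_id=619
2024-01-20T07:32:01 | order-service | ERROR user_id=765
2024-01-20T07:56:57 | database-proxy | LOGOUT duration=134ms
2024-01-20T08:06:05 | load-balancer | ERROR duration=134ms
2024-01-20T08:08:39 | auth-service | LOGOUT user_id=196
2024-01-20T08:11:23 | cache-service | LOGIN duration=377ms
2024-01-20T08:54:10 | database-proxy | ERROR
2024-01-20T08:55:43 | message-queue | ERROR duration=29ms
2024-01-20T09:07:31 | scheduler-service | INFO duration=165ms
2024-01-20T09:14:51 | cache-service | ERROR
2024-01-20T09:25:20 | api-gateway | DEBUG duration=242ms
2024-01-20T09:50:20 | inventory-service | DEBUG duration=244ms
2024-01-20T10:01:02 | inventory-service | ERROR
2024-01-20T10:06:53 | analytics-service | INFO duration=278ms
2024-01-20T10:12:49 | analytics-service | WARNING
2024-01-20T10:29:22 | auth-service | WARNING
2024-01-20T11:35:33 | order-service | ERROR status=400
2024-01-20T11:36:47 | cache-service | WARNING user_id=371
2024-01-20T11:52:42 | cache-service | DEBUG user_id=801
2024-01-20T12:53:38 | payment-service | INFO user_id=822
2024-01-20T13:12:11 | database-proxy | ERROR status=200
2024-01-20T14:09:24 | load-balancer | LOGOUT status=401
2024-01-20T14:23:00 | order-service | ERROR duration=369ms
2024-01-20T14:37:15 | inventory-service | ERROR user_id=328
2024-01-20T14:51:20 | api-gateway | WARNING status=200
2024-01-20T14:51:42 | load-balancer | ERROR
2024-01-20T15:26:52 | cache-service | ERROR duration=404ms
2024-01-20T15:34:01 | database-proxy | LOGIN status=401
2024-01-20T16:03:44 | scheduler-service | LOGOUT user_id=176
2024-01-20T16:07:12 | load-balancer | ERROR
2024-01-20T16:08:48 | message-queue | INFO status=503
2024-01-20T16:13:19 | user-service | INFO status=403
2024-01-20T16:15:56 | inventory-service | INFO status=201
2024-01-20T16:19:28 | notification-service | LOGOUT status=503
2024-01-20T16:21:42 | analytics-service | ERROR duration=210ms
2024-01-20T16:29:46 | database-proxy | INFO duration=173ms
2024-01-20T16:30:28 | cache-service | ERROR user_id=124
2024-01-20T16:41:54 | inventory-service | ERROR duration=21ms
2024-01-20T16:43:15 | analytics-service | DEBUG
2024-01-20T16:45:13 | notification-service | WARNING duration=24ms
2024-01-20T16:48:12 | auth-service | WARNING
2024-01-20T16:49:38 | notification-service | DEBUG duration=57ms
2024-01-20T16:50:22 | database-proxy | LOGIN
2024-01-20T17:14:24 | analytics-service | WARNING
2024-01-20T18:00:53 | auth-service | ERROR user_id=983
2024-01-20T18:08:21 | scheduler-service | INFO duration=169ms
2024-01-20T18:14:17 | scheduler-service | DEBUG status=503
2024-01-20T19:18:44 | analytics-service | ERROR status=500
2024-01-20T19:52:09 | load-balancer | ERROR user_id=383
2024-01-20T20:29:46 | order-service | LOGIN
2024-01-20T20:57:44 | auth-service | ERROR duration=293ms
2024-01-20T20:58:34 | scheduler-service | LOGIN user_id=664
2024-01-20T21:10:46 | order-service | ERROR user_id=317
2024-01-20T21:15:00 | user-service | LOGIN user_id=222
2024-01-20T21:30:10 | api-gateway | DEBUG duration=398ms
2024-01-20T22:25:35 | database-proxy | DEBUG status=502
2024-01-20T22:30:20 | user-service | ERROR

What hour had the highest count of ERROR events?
16

To find the peak hour:

1. Group all ERROR events by hour
2. Count events in each hour
3. Find hour with maximum count
4. Peak hour: 16 (with 4 events)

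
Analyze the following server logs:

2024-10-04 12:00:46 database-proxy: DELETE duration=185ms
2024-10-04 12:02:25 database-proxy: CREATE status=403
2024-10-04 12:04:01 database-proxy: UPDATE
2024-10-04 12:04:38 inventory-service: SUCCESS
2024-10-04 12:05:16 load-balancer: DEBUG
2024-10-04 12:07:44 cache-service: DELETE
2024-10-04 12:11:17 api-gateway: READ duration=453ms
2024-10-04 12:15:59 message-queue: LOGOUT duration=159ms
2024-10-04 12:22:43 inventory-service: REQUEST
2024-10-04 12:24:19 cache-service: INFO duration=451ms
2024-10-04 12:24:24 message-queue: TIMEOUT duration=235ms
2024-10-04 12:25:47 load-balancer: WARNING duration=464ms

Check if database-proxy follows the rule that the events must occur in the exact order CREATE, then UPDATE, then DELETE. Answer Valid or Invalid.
Invalid

To validate ordering:

1. Required order: CREATE → UPDATE → DELETE
2. Rule: the events must occur in the exact order CREATE, then UPDATE, then DELETE
3. Check actual order of events for database-proxy
4. Result: Invalid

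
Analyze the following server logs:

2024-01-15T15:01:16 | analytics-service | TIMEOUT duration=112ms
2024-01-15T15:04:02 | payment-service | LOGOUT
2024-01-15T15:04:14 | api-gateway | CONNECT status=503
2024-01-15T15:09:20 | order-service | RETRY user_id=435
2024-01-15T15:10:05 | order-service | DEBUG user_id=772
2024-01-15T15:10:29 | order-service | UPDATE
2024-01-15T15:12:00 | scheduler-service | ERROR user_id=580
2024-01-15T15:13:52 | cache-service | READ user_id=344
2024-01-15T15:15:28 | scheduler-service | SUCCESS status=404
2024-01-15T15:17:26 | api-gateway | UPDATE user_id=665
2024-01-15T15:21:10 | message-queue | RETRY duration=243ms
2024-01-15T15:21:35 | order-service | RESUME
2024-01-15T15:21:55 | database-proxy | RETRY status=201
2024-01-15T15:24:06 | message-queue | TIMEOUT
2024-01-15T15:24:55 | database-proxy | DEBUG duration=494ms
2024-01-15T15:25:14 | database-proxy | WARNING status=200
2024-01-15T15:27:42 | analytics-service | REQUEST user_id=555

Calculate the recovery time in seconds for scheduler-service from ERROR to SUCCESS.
208

To calculate recovery time:

1. Find ERROR event for scheduler-service: 2024-01-15T15:12:00
2. Find next SUCCESS event for scheduler-service: 2024-01-15T15:15:28
3. Recovery time: 2024-01-15T15:15:28 - 2024-01-15T15:12:00 = 208 seconds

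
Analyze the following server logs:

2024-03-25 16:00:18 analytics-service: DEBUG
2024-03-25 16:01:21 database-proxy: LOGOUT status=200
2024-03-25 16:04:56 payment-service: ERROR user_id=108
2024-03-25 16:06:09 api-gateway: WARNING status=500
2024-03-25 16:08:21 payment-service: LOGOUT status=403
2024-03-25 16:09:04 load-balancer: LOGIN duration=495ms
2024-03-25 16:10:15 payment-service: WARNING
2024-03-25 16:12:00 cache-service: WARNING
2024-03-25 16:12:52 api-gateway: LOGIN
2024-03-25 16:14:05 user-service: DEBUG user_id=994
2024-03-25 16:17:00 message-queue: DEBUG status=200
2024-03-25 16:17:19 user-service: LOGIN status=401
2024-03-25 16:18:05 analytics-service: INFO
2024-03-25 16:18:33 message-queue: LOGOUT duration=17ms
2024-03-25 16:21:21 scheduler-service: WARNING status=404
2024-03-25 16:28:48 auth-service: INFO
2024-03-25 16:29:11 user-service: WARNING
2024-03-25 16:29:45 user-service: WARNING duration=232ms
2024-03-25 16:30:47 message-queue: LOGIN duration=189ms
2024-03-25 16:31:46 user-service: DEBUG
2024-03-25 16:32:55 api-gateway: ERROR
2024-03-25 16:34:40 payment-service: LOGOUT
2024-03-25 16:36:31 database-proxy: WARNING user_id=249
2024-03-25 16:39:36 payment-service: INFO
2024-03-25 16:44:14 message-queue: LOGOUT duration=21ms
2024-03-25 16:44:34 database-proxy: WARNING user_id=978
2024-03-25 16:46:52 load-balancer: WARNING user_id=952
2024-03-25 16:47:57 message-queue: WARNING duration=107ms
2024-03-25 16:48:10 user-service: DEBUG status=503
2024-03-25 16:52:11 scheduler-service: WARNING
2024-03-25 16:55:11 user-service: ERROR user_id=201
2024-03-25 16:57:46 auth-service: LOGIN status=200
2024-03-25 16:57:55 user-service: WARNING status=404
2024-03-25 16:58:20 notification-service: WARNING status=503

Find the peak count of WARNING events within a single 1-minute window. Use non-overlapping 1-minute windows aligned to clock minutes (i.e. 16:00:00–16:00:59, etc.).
2

To find the burst window:

1. Divide the log period into non-overlapping 1-minute windows starting at 16:00
2. Count WARNING events in each window
3. Find the window with maximum count
4. Maximum events in a window: 2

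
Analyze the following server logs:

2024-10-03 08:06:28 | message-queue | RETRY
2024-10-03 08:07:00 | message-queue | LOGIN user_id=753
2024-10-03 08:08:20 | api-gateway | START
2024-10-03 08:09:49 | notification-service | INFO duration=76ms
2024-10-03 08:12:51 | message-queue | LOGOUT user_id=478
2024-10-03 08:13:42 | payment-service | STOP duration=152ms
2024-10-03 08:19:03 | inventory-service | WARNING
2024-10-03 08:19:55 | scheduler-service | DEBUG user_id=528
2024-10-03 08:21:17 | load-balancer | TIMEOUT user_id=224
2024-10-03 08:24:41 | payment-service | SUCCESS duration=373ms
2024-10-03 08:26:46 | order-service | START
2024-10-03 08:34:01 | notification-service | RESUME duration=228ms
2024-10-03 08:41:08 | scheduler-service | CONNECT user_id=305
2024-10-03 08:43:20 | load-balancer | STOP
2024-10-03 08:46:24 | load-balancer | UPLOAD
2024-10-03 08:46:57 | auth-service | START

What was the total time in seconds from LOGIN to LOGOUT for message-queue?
351

To calculate state duration:

1. Find LOGIN event for message-queue: 2024-10-03 08:07:00
2. Find LOGOUT event for message-queue: 2024-10-03 08:12:51
3. Calculate duration: 2024-10-03 08:12:51 - 2024-10-03 08:07:00 = 351 seconds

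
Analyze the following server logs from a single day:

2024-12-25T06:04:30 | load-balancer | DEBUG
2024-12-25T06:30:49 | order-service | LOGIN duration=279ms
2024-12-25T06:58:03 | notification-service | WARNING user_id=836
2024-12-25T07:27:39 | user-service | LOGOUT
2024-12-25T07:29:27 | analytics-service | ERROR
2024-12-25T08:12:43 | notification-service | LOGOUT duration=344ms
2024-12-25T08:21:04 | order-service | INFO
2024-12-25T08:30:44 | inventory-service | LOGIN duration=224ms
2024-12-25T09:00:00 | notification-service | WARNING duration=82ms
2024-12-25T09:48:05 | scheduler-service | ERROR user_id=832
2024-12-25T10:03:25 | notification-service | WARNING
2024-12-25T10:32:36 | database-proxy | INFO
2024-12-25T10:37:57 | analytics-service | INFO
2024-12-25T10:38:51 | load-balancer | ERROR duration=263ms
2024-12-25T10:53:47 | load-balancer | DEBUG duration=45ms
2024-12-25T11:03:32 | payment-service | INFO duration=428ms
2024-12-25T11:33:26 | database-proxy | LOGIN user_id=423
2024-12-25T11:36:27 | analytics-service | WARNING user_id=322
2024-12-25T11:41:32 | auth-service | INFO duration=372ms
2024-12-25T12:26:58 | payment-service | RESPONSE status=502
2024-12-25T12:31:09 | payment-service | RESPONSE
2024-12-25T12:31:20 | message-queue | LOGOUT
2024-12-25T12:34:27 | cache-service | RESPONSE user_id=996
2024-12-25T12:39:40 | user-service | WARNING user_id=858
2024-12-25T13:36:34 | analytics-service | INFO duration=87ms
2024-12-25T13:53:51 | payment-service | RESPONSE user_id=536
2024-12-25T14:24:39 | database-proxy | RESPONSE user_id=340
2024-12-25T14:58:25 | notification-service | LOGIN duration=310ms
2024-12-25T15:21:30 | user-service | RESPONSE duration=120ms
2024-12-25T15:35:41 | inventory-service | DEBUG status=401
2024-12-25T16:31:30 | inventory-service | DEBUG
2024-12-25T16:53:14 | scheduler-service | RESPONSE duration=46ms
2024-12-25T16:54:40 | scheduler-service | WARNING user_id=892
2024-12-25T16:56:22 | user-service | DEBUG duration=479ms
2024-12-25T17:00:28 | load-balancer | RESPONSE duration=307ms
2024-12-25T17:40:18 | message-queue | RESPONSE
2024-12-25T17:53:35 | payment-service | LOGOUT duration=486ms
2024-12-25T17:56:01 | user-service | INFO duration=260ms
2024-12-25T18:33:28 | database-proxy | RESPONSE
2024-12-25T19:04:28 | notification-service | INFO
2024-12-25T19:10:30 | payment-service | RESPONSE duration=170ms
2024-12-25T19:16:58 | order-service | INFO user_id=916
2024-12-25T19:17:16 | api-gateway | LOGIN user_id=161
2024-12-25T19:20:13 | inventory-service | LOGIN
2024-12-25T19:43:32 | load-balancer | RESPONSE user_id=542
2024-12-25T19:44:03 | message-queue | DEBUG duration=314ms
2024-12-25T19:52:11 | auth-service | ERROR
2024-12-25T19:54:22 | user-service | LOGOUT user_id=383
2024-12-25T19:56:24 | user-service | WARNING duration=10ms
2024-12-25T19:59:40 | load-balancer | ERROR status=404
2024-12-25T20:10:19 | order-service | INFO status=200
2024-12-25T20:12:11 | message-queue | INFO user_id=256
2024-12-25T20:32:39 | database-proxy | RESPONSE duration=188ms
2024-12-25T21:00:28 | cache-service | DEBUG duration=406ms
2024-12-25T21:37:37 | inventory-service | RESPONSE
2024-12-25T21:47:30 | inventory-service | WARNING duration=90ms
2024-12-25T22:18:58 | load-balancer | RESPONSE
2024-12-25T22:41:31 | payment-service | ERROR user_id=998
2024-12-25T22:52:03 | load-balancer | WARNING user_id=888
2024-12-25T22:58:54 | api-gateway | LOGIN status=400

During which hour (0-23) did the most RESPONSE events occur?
12

To find the peak hour:

1. Group all RESPONSE events by hour
2. Count events in each hour
3. Find hour with maximum count
4. Peak hour: 12 (with 3 events)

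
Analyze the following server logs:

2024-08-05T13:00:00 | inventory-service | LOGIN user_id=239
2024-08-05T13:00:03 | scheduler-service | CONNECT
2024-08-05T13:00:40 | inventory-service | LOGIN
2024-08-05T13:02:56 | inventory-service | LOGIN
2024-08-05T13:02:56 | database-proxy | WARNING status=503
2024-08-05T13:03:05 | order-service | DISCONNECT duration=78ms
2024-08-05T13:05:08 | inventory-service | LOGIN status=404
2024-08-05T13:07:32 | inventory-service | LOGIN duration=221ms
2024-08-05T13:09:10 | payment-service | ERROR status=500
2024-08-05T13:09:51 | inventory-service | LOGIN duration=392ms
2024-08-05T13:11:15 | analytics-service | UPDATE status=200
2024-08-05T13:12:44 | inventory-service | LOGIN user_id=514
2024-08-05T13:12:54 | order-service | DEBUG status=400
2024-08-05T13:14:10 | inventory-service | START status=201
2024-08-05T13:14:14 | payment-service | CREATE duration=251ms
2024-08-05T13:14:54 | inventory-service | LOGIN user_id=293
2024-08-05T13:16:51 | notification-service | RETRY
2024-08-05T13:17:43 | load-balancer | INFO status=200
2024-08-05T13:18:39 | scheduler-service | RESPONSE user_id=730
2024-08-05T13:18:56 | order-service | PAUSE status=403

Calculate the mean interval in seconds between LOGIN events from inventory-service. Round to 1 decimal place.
127.7

To calculate average interval:

1. Find all LOGIN events for inventory-service in order
2. Calculate time gaps between consecutive events
3. Compute mean of gaps: 894 / 7 = 127.7 seconds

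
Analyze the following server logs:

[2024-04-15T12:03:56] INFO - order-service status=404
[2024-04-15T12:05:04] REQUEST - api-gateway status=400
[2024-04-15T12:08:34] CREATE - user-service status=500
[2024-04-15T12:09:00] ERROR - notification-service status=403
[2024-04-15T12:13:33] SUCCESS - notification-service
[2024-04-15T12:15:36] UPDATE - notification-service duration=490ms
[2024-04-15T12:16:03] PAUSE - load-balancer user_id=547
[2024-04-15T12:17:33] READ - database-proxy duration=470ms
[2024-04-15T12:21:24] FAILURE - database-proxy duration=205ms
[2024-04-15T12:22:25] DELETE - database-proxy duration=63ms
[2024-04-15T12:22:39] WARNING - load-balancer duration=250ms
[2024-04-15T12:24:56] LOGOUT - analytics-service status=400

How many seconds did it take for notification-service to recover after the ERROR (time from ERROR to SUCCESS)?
273

To calculate recovery time:

1. Find ERROR event for notification-service: 2024-04-15T12:09:00
2. Find next SUCCESS event for notification-service: 2024-04-15T12:13:33
3. Recovery time: 2024-04-15T12:13:33 - 2024-04-15T12:09:00 = 273 seconds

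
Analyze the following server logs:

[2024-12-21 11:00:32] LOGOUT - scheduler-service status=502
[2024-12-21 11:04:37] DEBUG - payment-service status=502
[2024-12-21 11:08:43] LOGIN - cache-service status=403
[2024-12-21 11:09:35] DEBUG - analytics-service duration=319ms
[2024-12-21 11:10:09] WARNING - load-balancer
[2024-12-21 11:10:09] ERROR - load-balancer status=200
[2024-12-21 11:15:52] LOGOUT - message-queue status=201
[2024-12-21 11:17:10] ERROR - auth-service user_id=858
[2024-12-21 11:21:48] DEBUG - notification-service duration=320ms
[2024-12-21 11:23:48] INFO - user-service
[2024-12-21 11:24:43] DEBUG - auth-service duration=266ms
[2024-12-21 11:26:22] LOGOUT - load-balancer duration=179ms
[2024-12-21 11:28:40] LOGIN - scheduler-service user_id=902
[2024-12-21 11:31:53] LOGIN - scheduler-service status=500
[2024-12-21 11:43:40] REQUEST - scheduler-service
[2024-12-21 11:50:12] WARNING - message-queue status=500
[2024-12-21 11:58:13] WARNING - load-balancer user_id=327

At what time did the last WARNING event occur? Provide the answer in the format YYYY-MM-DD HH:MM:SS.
2024-12-21 11:58:13

To find the last event:

1. Filter for all WARNING events
2. Sort by timestamp
3. Select the last one
4. Timestamp: 2024-12-21 11:58:13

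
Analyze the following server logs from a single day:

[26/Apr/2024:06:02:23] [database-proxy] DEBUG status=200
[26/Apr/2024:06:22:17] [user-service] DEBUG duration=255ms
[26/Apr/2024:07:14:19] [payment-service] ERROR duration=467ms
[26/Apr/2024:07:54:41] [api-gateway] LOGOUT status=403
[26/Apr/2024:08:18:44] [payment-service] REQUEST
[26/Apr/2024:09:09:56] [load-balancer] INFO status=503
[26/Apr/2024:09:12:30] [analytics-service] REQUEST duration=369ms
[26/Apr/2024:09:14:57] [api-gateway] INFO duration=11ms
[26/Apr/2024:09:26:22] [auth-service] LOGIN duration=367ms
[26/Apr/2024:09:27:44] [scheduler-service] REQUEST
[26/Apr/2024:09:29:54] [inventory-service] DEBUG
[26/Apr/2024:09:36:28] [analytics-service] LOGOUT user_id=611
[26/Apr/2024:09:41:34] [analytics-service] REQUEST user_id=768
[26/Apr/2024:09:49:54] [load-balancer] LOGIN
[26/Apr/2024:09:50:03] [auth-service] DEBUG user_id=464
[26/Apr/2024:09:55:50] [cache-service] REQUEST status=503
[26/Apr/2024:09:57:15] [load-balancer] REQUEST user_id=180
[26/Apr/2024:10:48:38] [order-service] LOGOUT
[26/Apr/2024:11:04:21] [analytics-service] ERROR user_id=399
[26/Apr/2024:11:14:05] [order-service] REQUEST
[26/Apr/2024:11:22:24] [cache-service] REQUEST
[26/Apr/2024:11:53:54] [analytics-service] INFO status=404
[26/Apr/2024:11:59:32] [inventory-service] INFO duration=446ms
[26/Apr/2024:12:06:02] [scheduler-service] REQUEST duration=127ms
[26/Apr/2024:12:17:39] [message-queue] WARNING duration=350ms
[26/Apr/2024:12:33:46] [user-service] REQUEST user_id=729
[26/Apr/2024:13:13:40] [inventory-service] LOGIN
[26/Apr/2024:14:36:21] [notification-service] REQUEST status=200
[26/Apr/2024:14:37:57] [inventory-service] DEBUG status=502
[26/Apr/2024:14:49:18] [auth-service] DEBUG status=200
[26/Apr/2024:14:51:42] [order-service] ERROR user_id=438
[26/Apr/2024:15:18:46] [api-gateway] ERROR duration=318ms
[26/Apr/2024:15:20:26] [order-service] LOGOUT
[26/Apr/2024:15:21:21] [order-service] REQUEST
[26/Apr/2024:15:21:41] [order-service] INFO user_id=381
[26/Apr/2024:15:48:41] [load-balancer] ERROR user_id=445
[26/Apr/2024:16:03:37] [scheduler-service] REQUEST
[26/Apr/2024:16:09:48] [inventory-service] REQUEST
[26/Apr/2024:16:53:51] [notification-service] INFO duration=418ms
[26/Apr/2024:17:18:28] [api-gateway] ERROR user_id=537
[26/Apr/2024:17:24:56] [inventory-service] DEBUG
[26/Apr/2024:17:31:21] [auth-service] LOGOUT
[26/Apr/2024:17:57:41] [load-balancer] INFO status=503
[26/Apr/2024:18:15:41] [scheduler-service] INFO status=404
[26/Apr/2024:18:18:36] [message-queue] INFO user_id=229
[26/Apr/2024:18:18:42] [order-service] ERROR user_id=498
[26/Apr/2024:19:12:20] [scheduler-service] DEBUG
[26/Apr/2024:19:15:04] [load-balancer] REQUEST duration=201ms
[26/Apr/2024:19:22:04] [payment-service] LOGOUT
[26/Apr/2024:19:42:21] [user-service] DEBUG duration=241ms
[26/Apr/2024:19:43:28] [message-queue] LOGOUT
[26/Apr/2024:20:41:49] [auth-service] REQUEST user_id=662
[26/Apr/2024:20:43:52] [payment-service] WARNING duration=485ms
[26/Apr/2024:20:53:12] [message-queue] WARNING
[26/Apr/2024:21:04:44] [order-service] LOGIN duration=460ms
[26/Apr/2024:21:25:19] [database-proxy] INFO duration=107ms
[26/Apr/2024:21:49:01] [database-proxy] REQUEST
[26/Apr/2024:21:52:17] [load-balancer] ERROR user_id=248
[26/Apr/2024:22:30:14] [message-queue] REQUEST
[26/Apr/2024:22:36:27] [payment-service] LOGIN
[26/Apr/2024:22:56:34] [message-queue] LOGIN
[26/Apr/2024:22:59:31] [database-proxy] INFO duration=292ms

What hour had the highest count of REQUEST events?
9

To find the peak hour:

1. Group all REQUEST events by hour
2. Count events in each hour
3. Find hour with maximum count
4. Peak hour: 9 (with 5 events)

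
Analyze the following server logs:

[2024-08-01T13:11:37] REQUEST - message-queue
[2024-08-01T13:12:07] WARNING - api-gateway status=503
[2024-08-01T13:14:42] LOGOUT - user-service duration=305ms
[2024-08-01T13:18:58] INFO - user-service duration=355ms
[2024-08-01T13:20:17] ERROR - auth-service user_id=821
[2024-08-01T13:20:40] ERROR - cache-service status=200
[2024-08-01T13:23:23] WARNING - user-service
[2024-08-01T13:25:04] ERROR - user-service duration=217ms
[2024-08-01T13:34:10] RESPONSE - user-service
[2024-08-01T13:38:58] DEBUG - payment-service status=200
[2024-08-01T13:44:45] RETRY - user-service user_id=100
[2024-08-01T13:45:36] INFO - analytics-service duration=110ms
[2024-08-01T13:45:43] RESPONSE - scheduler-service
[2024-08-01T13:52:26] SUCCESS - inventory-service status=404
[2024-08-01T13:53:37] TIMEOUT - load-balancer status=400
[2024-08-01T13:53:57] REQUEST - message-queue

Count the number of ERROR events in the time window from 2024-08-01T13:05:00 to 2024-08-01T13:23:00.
2

To count events in the time window:

1. Window boundaries: 2024-08-01T13:05:00 to 2024-08-01T13:23:00
2. Filter for ERROR events within this window
3. Count matching events: 2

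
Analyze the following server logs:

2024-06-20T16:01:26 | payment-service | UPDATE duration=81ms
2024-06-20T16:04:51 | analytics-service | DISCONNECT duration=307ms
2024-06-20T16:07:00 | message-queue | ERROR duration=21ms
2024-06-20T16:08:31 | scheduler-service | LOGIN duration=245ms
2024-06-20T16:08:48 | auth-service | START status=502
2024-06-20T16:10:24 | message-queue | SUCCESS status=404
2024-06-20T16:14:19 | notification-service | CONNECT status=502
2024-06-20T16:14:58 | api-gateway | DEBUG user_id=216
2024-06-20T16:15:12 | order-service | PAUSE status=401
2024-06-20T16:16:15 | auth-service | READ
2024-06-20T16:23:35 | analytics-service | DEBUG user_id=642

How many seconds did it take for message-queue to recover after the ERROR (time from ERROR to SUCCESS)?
204

To calculate recovery time:

1. Find ERROR event for message-queue: 2024-06-20T16:07:00
2. Find next SUCCESS event for message-queue: 2024-06-20T16:10:24
3. Recovery time: 2024-06-20T16:10:24 - 2024-06-20T16:07:00 = 204 seconds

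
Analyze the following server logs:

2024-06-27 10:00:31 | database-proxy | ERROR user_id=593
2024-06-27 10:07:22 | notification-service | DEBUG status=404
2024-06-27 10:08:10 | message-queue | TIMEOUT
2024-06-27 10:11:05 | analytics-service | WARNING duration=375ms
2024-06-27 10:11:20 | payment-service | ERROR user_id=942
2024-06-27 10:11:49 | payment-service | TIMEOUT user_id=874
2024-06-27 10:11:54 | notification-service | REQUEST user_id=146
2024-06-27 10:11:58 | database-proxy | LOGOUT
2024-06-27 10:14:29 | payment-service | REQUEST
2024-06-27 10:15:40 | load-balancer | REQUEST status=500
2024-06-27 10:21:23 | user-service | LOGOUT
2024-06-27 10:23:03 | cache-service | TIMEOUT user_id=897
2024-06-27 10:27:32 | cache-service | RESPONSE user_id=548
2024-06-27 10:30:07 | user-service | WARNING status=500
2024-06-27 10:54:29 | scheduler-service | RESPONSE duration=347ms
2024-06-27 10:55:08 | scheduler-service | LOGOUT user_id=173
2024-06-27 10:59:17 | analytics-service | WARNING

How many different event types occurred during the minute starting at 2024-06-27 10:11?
5

To count unique event types:

1. Filter events in the minute starting at 2024-06-27 10:11
2. Extract event types from matching entries
3. Count unique types: 5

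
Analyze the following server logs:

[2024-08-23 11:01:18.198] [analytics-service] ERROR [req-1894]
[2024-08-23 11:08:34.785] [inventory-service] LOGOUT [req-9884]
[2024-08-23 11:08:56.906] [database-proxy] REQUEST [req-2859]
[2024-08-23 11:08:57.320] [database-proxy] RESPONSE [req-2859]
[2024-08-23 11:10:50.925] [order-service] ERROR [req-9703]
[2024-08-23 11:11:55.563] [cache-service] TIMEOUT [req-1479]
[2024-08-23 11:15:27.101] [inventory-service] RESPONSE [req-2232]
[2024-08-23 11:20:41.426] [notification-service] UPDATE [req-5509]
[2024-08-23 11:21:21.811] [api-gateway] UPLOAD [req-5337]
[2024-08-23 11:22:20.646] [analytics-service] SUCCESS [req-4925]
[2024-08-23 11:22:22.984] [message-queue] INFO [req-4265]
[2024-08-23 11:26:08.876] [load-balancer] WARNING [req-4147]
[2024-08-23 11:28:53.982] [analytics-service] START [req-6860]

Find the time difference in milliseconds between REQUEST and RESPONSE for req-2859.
414

To calculate latency:

1. Find REQUEST with id req-2859: 2024-08-23 11:08:56.906
2. Find RESPONSE with id req-2859: 2024-08-23 11:08:57.320
3. Latency: 2024-08-23 11:08:57.320 - 2024-08-23 11:08:56.906 = 414ms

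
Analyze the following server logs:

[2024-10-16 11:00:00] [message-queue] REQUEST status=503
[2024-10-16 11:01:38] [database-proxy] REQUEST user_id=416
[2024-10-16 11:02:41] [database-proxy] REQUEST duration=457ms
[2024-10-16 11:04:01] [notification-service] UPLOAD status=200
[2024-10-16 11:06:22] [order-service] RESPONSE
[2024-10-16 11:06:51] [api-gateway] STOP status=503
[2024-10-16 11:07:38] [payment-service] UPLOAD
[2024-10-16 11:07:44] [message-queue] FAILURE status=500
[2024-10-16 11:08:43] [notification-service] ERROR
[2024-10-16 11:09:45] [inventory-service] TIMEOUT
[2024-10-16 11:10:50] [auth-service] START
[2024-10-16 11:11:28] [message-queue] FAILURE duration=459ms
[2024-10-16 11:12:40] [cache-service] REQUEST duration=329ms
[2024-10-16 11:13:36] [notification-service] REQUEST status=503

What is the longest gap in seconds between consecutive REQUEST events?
599

To find the longest gap:

1. Extract all REQUEST events in chronological order
2. Calculate time differences between consecutive events
3. Find the maximum difference
4. Longest gap: 599 seconds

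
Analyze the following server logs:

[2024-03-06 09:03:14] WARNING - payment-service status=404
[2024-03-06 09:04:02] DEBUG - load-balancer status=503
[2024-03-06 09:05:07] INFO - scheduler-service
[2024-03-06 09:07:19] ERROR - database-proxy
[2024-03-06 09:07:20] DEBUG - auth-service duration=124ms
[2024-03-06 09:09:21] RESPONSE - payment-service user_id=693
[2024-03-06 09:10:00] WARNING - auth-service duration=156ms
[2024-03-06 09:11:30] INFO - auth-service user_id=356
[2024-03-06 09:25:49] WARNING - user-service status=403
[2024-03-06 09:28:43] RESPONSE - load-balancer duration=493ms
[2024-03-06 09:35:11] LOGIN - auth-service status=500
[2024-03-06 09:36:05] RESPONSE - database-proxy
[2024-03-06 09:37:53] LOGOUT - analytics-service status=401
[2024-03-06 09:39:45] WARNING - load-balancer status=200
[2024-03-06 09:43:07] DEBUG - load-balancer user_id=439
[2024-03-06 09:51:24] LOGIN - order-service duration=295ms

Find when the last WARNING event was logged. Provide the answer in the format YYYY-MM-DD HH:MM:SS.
2024-03-06 09:39:45

To find the last event:

1. Filter for all WARNING events
2. Sort by timestamp
3. Select the last one
4. Timestamp: 2024-03-06 09:39:45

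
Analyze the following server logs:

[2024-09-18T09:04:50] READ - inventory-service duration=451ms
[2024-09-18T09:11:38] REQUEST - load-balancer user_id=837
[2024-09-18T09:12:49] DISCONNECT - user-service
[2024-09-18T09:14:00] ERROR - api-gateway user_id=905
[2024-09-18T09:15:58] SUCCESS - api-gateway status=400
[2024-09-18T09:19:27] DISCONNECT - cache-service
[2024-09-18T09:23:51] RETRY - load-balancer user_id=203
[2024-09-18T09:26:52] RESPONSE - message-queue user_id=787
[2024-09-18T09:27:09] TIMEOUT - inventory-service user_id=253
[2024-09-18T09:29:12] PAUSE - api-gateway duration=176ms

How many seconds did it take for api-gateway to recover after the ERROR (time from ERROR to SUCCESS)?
118

To calculate recovery time:

1. Find ERROR event for api-gateway: 2024-09-18T09:14:00
2. Find next SUCCESS event for api-gateway: 2024-09-18T09:15:58
3. Recovery time: 2024-09-18T09:15:58 - 2024-09-18T09:14:00 = 118 seconds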